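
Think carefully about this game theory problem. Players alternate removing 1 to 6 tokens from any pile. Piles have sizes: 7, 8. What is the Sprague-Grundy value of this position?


Subtraction set: {1, 2, 3, 4, 5, 6}
For this subtraction set, G(n) = n mod 7 (period = max + 1 = 7).
Pile 1 (size 7): G(7) = 7 mod 7 = 0
Pile 2 (size 8): G(8) = 8 mod 7 = 1
Total Grundy value = XOR of all: 0 XOR 1 = 1

1


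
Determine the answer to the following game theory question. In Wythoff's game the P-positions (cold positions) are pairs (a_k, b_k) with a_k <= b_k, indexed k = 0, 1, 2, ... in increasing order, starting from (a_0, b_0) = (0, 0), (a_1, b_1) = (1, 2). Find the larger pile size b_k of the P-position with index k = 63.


By Wythoff's theorem, a_k = floor(k * phi) and b_k = floor(k * phi^2) = a_k + k, where phi = (1 + sqrt(5))/2 is the golden ratio.
phi = (1 + sqrt(5))/2 = 1.618034
phi^2 = phi + 1 = 2.618034
k = 63
k * phi^2 = 63 * 2.618034 = 164.936141
b_63 = floor(k * phi^2) = 164 (check: a_63 + k = 101 + 63 = 164)

164


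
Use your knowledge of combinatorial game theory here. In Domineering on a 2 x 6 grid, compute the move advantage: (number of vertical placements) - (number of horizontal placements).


Board is 2 x 6 (rows x cols).
Left (vertical) placements: (rows-1) * cols = 1 * 6 = 6
Right (horizontal) placements: rows * (cols-1) = 2 * 5 = 10
Advantage = Left - Right = 6 - 10 = -4

-4


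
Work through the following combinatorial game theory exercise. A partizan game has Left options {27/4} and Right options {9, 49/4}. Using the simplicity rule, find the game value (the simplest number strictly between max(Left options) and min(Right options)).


Left options: {27/4}, max = 27/4
Right options: {9, 49/4}, min = 9
All options are numbers and max(Left) < min(Right), so by the simplicity theorem the value is the simplest (earliest-born) number strictly between 27/4 and 9.
Integers 7 through 8 all lie strictly between 27/4 and 9.
Among integers, the simplest (lowest birthday = smallest |n|; 0 is born on day 0, +-n on day n) is 7.
No non-integer in the interval can be simpler: if x is a non-integer in the interval, then floor(x) or ceil(x) also lies in the interval (the interval contains an integer), and both are proper prefixes of x's sign expansion, i.e. born earlier. So the game value is 7.
Game value = 7

7


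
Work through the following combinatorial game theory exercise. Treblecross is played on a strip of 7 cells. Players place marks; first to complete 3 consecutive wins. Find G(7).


Treblecross: place X on empty cells; 3-in-a-row wins.
Playing within two cells of an existing X lets the opponent win at once, so sensible play treats the cells i-2..i+2 around each X as dead. The player left with no safe cell loses, so this is a normal-play take-away game on strips of safe cells.
Placing X at cell i (0-indexed) of a strip of k safe cells leaves independent strips of sizes max(0, i-2) and max(0, k-i-3). Hence G(k) = mex{ G(max(0,i-2)) XOR G(max(0,k-i-3)) : 0 <= i < k }, with G(0) = 0.
G(1): splits (0,0):0^0=0 -> mex({0}) = 1
G(2): splits (0,0):0^0=0 -> mex({0}) = 1
G(3): splits (0,0):0^0=0 -> mex({0}) = 1
G(4): splits (0,1):0^1=1 (0,0):0^0=0 -> mex({0, 1}) = 2
G(5): splits (0,2):0^1=1 (0,1):0^1=1 (0,0):0^0=0 -> mex({0, 1}) = 2
G(6) = mex({1}) = 0
G(7) = mex({0, 1, 2}) = 3
Therefore G(7) = 3.

3


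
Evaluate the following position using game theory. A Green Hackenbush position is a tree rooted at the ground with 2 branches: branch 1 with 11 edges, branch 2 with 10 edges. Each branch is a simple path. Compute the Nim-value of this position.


The tree has 2 branches from the ground vertex.
In Green Hackenbush, the Nim-value of a simple path of length k is k.
Branch 1: length 11, Nim-value = 11
Branch 2: length 10, Nim-value = 10
Total Nim-value = XOR of all branch values:
0 XOR 11 = 11
11 XOR 10 = 1
Nim-value of the tree = 1

1


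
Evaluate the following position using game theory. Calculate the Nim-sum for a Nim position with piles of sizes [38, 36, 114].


We need the XOR (exclusive or) of all pile sizes.
After XOR-ing pile 1 (size 38): 0 XOR 38 = 38
After XOR-ing pile 2 (size 36): 38 XOR 36 = 2
After XOR-ing pile 3 (size 114): 2 XOR 114 = 112
The Nim-value of this position is 112.

112


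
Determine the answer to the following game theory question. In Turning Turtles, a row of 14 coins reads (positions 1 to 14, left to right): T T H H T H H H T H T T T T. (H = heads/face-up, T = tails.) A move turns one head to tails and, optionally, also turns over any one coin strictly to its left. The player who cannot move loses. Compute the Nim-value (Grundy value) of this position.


Coins: T T H H T H H H T H T T T T
Key fact: a single head at position k behaves exactly like a Nim heap of size k (turning it to T and optionally flipping a coin at j < k corresponds to moving the heap from k to j, or to 0), and heads combine as a disjunctive sum (two heads at the same place would cancel, matching j XOR j = 0). So the Nim-value is the XOR of the 1-indexed positions of the heads.
Face-up positions (1-indexed): [3, 4, 6, 7, 8, 10]
XOR 0 with 3: 0 XOR 3 = 3
XOR 3 with 4: 3 XOR 4 = 7
XOR 7 with 6: 7 XOR 6 = 1
XOR 1 with 7: 1 XOR 7 = 6
XOR 6 with 8: 6 XOR 8 = 14
XOR 14 with 10: 14 XOR 10 = 4
Nim-value = 4

4


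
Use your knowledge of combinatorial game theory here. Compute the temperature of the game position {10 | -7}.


The game is {10 | -7}, a switch {a | b} with numbers a > b.
Cooling {a | b} by t gives {a - t | b + t}, which stops being hot when a - t = b + t, i.e. at t = (a - b)/2. So the temperature of a switch is (a - b)/2.
Temperature = (Left option - Right option) / 2
= (10 - (-7)) / 2
= 17 / 2
= 17/2

17/2


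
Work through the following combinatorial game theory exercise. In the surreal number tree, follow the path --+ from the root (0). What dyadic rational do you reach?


Sign expansion: --+
Rule: track bounds (lo, hi), initially (-inf, +inf). On '+', the current value becomes lo and we move to the simplest number in (value, hi): value + 1 if hi = +inf, otherwise the midpoint (value + hi)/2. On '-', the current value becomes hi and we move to value - 1 if lo = -inf, otherwise the midpoint (lo + value)/2.
Start at 0.
Step 1: sign = -, move left. Bounds: (-inf, 0). Value = -1
Step 2: sign = -, move left. Bounds: (-inf, -1). Value = -2
Step 3: sign = +, move right. Bounds: (-2, -1). Value = -3/2
The surreal number with sign expansion --+ is -3/2.

-3/2


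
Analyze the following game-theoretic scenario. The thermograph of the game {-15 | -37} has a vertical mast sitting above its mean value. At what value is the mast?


Game = {-15 | -37}, a switch {a | b} with numbers a > b.
Its thermograph has left wall a - t and right wall b + t, which meet at t = (a - b)/2, where both equal (a + b)/2. So the mast (mean value) is at (a + b)/2.
Mean = (-15 + (-37))/2 = -52/2 = -26

-26


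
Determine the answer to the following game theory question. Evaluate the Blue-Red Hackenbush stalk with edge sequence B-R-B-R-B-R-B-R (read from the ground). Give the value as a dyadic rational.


Edges (from ground): B-R-B-R-B-R-B-R
By Berlekamp's sign-expansion rule, a Blue-Red Hackenbush stalk has the value of the surreal number whose sign sequence is the edge sequence with B -> + and R -> -.
Sign sequence: +-+-+-+-
Trace the sign expansion in the surreal number tree, starting from 0:
Edge 1: B (sign +) -> bounds (0, +inf), value = 1
Edge 2: R (sign -) -> bounds (0, 1), value = 1/2
Edge 3: B (sign +) -> bounds (1/2, 1), value = 3/4
Edge 4: R (sign -) -> bounds (1/2, 3/4), value = 5/8
Edge 5: B (sign +) -> bounds (5/8, 3/4), value = 11/16
Edge 6: R (sign -) -> bounds (5/8, 11/16), value = 21/32
Edge 7: B (sign +) -> bounds (21/32, 11/16), value = 43/64
Edge 8: R (sign -) -> bounds (21/32, 43/64), value = 85/128
Game value = 85/128

85/128


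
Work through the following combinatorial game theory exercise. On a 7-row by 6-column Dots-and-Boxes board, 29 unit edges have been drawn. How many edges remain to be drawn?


Grid: 7 x 6 boxes, i.e. 8 rows and 7 columns of dots.
Horizontal edges: (rows + 1) * cols = 8 * 6 = 48
Vertical edges: rows * (cols + 1) = 7 * 7 = 49
Total edges: 48 + 49 = 97
Edges drawn: 29
Remaining: 97 - 29 = 68

68


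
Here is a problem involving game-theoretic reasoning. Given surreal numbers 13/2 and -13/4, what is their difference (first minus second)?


x = 13/2, y = -13/4
Converting to common denominator: 4
x = 26/4, y = -13/4
x - y = 13/2 - -13/4 = 39/4

39/4


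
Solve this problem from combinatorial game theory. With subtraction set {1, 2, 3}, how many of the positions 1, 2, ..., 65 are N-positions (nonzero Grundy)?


Subtraction set S = {1, 2, 3}, so G(n) = n mod 4.
G(n) = 0 when n is a multiple of 4.
Multiples of 4 in [1, 65]: 16
N-positions (nonzero Grundy) = 65 - 16 = 49

49


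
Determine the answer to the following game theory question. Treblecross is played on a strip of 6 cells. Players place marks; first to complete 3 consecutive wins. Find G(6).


Treblecross: place X on empty cells; 3-in-a-row wins.
Playing within two cells of an existing X lets the opponent win at once, so sensible play treats the cells i-2..i+2 around each X as dead. The player left with no safe cell loses, so this is a normal-play take-away game on strips of safe cells.
Placing X at cell i (0-indexed) of a strip of k safe cells leaves independent strips of sizes max(0, i-2) and max(0, k-i-3). Hence G(k) = mex{ G(max(0,i-2)) XOR G(max(0,k-i-3)) : 0 <= i < k }, with G(0) = 0.
G(1): splits (0,0):0^0=0 -> mex({0}) = 1
G(2): splits (0,0):0^0=0 -> mex({0}) = 1
G(3): splits (0,0):0^0=0 -> mex({0}) = 1
G(4): splits (0,1):0^1=1 (0,0):0^0=0 -> mex({0, 1}) = 2
G(5): splits (0,2):0^1=1 (0,1):0^1=1 (0,0):0^0=0 -> mex({0, 1}) = 2
G(6) = mex({1}) = 0
Therefore G(6) = 0.

0


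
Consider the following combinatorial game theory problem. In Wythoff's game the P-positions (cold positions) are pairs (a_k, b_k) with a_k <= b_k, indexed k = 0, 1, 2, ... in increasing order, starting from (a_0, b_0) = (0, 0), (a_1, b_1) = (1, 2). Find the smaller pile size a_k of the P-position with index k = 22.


By Wythoff's theorem, a_k = floor(k * phi) and b_k = floor(k * phi^2) = a_k + k, where phi = (1 + sqrt(5))/2 is the golden ratio.
phi = (1 + sqrt(5))/2 = 1.618034
k = 22
k * phi = 22 * 1.618034 = 35.596748
a_22 = floor(k * phi) = 35

35


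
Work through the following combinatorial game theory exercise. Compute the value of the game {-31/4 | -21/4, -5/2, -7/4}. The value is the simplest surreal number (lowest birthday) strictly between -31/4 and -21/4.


Left options: {-31/4}, max = -31/4
Right options: {-21/4, -5/2, -7/4}, min = -21/4
All options are numbers and max(Left) < min(Right), so by the simplicity theorem the value is the simplest (earliest-born) number strictly between -31/4 and -21/4.
Integers -7 through -6 all lie strictly between -31/4 and -21/4.
Among integers, the simplest (lowest birthday = smallest |n|; 0 is born on day 0, +-n on day n) is -6.
No non-integer in the interval can be simpler: if x is a non-integer in the interval, then floor(x) or ceil(x) also lies in the interval (the interval contains an integer), and both are proper prefixes of x's sign expansion, i.e. born earlier. So the game value is -6.
Game value = -6

-6


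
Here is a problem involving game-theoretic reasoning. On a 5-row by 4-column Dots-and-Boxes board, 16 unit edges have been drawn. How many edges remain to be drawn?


Grid: 5 x 4 boxes, i.e. 6 rows and 5 columns of dots.
Horizontal edges: (rows + 1) * cols = 6 * 4 = 24
Vertical edges: rows * (cols + 1) = 5 * 5 = 25
Total edges: 24 + 25 = 49
Edges drawn: 16
Remaining: 49 - 16 = 33

33


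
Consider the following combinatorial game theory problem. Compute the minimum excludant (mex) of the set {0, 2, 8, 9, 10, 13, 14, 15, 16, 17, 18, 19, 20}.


Set = {0, 2, 8, 9, 10, 13, 14, 15, 16, 17, 18, 19, 20}
0 is in the set.
1 is NOT in the set. This is the mex.
mex = 1

1


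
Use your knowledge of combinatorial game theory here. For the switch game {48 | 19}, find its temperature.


The game is {48 | 19}, a switch {a | b} with numbers a > b.
Cooling {a | b} by t gives {a - t | b + t}, which stops being hot when a - t = b + t, i.e. at t = (a - b)/2. So the temperature of a switch is (a - b)/2.
Temperature = (Left option - Right option) / 2
= (48 - (19)) / 2
= 29 / 2
= 29/2

29/2


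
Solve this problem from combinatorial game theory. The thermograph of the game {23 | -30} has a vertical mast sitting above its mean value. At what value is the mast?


Game = {23 | -30}, a switch {a | b} with numbers a > b.
Its thermograph has left wall a - t and right wall b + t, which meet at t = (a - b)/2, where both equal (a + b)/2. So the mast (mean value) is at (a + b)/2.
Mean = (23 + (-30))/2 = -7/2 = -7/2

-7/2


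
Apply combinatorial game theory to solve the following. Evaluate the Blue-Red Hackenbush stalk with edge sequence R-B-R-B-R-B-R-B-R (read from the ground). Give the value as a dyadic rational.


Edges (from ground): R-B-R-B-R-B-R-B-R
By Berlekamp's sign-expansion rule, a Blue-Red Hackenbush stalk has the value of the surreal number whose sign sequence is the edge sequence with B -> + and R -> -.
Sign sequence: -+-+-+-+-
Trace the sign expansion in the surreal number tree, starting from 0:
Edge 1: R (sign -) -> bounds (-inf, 0), value = -1
Edge 2: B (sign +) -> bounds (-1, 0), value = -1/2
Edge 3: R (sign -) -> bounds (-1, -1/2), value = -3/4
Edge 4: B (sign +) -> bounds (-3/4, -1/2), value = -5/8
Edge 5: R (sign -) -> bounds (-3/4, -5/8), value = -11/16
Edge 6: B (sign +) -> bounds (-11/16, -5/8), value = -21/32
Edge 7: R (sign -) -> bounds (-11/16, -21/32), value = -43/64
Edge 8: B (sign +) -> bounds (-43/64, -21/32), value = -85/128
Edge 9: R (sign -) -> bounds (-43/64, -85/128), value = -171/256
Game value = -171/256

-171/256


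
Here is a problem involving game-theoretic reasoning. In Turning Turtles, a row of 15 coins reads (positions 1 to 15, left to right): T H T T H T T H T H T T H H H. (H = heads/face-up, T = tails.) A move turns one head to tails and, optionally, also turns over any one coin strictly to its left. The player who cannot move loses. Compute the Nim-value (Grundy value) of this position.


Coins: T H T T H T T H T H T T H H H
Key fact: a single head at position k behaves exactly like a Nim heap of size k (turning it to T and optionally flipping a coin at j < k corresponds to moving the heap from k to j, or to 0), and heads combine as a disjunctive sum (two heads at the same place would cancel, matching j XOR j = 0). So the Nim-value is the XOR of the 1-indexed positions of the heads.
Face-up positions (1-indexed): [2, 5, 8, 10, 13, 14, 15]
XOR 0 with 2: 0 XOR 2 = 2
XOR 2 with 5: 2 XOR 5 = 7
XOR 7 with 8: 7 XOR 8 = 15
XOR 15 with 10: 15 XOR 10 = 5
XOR 5 with 13: 5 XOR 13 = 8
XOR 8 with 14: 8 XOR 14 = 6
XOR 6 with 15: 6 XOR 15 = 9
Nim-value = 9

9


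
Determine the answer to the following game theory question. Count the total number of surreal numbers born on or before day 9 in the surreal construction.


Day 0: {|} = 0 is born. Count = 1.
Day n: the number of surreal numbers born by day n is 2^(n+1) - 1.
By day 0: 2^1 - 1 = 1
By day 1: 2^2 - 1 = 3
By day 2: 2^3 - 1 = 7
By day 3: 2^4 - 1 = 15
By day 4: 2^5 - 1 = 31
By day 5: 2^6 - 1 = 63
By day 6: 2^7 - 1 = 127
By day 7: 2^8 - 1 = 255
By day 8: 2^9 - 1 = 511
By day 9: 2^10 - 1 = 1023
By day 9: 1023 surreal numbers.

1023


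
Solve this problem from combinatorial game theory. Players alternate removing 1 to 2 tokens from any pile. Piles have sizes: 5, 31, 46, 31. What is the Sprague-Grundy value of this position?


Subtraction set: {1, 2}
For this subtraction set, G(n) = n mod 3 (period = max + 1 = 3).
Pile 1 (size 5): G(5) = 5 mod 3 = 2
Pile 2 (size 31): G(31) = 31 mod 3 = 1
Pile 3 (size 46): G(46) = 46 mod 3 = 1
Pile 4 (size 31): G(31) = 31 mod 3 = 1
Total Grundy value = XOR of all: 2 XOR 1 XOR 1 XOR 1 = 3

3


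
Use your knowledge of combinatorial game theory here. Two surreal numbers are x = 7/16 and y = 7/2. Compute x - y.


x = 7/16, y = 7/2
Converting to common denominator: 16
x = 7/16, y = 56/16
x - y = 7/16 - 7/2 = -49/16

-49/16


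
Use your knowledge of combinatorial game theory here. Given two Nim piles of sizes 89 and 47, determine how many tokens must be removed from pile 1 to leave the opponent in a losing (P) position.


Piles: 89 and 47
Current XOR: 89 XOR 47 = 118 (non-zero, so this is an N-position).
To make the XOR zero, we need to find a move that balances the piles.
For pile 1 (size 89): target = 89 XOR 118 = 47
We reduce pile 1 from 89 to 47.
Tokens removed: 89 - 47 = 42
Verification: 47 XOR 47 = 0

42


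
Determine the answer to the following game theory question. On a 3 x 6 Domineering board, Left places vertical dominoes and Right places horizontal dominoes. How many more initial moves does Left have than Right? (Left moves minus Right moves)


Board is 3 x 6 (rows x cols).
Left (vertical) placements: (rows-1) * cols = 2 * 6 = 12
Right (horizontal) placements: rows * (cols-1) = 3 * 5 = 15
Advantage = Left - Right = 12 - 15 = -3

-3


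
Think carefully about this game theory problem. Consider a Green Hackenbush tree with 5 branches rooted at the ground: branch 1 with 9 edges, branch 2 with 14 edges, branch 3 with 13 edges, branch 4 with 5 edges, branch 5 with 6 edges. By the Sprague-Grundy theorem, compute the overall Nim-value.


The tree has 5 branches from the ground vertex.
In Green Hackenbush, the Nim-value of a simple path of length k is k.
Branch 1: length 9, Nim-value = 9
Branch 2: length 14, Nim-value = 14
Branch 3: length 13, Nim-value = 13
Branch 4: length 5, Nim-value = 5
Branch 5: length 6, Nim-value = 6
Total Nim-value = XOR of all branch values:
0 XOR 9 = 9
9 XOR 14 = 7
7 XOR 13 = 10
10 XOR 5 = 15
15 XOR 6 = 9
Nim-value of the tree = 9

9


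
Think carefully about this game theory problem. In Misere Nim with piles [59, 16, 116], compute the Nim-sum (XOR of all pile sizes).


We need the XOR (exclusive or) of all pile sizes.
After XOR-ing pile 1 (size 59): 0 XOR 59 = 59
After XOR-ing pile 2 (size 16): 59 XOR 16 = 43
After XOR-ing pile 3 (size 116): 43 XOR 116 = 95
The Nim-value of this position is 95.

95


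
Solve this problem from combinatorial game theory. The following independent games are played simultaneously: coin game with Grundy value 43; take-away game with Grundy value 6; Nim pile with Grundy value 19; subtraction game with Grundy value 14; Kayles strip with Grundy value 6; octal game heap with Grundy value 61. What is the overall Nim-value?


By the Sprague-Grundy theorem, the Grundy value of a sum of games is the XOR of individual Grundy values.
coin game: Grundy value = 43. Running XOR: 0 XOR 43 = 43
take-away game: Grundy value = 6. Running XOR: 43 XOR 6 = 45
Nim pile: Grundy value = 19. Running XOR: 45 XOR 19 = 62
subtraction game: Grundy value = 14. Running XOR: 62 XOR 14 = 48
Kayles strip: Grundy value = 6. Running XOR: 48 XOR 6 = 54
octal game heap: Grundy value = 61. Running XOR: 54 XOR 61 = 11
The combined Grundy value is 11.

11


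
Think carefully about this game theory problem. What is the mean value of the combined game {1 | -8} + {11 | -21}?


G1 = {1 | -8}, G2 = {11 | -21}
Each is a switch {a | b} with numbers a > b; its mean value is (a + b)/2, and mean value is additive over game sums: m(G1 + G2) = m(G1) + m(G2).
Mean of G1 = (1 + (-8))/2 = -7/2 = -7/2
Mean of G2 = (11 + (-21))/2 = -10/2 = -5
Mean of G1 + G2 = -7/2 + -5 = -17/2

-17/2


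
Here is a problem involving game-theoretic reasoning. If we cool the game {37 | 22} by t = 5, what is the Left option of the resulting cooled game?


Original game: {37 | 22} (a switch {a | b} with a > b).
Cooling by t (for t below the temperature (a - b)/2 = 15/2) taxes each move by t: {a | b} cooled by t is {a - t | b + t}.
Cooling amount: t = 5
Cooled Left option: 37 - 5 = 32
Cooled Right option: 22 + 5 = 27
Cooled game: {32 | 27}
Left option = 32

32


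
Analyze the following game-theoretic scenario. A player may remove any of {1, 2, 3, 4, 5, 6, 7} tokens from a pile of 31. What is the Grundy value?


The subtraction set is S = {1, 2, 3, 4, 5, 6, 7}.
G(k) = mex{ G(k - s) : s in S, s <= k }. We compute iteratively: G(0) = 0.
G(1) = mex({0}) = 1
G(2) = mex({0, 1}) = 2
G(3) = mex({0, 1, 2}) = 3
G(4) = mex({0, 1, 2, 3}) = 4
G(5) = mex({0, 1, 2, 3, 4}) = 5
G(6) = mex({0, 1, 2, 3, 4, 5}) = 6
G(7) = mex({0, 1, 2, 3, 4, 5, 6}) = 7
G(8) = mex({1, 2, 3, 4, 5, 6, 7}) = 0
G(9) = mex({0, 2, 3, 4, 5, 6, 7}) = 1
G(10) = mex({0, 1, 3, 4, 5, 6, 7}) = 2
G(11) = mex({0, 1, 2, 4, 5, 6, 7}) = 3
G(12) = mex({0, 1, 2, 3, 5, 6, 7}) = 4
G(13) = mex({0, 1, 2, 3, 4, 6, 7}) = 5
G(14) = mex({0, 1, 2, 3, 4, 5, 7}) = 6
Observe that G(8)..G(14) = 0, 1, 2, 3, 4, 5, 6 repeats G(0)..G(6) = 0, 1, 2, 3, 4, 5, 6.
For k >= max(S) = 7, G(k) is determined by the previous 7 values G(k-7)..G(k-1); a window of 7 consecutive values has recurred shifted by 8, so by induction G(k + 8) = G(k) for all k >= 0: the sequence is periodic from the start with period 8.
One period: G(0..7) = 0, 1, 2, 3, 4, 5, 6, 7.
31 mod 8 = 7, so G(31) = G(7) = 7.

7


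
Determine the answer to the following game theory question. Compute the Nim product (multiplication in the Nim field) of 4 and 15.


Nim multiplication is bilinear over XOR: (u XOR v) * w = (u*w) XOR (v*w).
So we split each operand into its bit components and XOR the pairwise Nim products.
4 = 4 (as XOR of powers of 2).
15 = 1 + 2 + 4 + 8 (as XOR of powers of 2).
Using the standard Nim-product table on single bits:
  2*2 = 3,   2*4 = 8,   2*8 = 12,
  4*4 = 6,   4*8 = 11,  8*8 = 13,
and  1*x = x (identity), k*l = l*k (commutative).
Pairwise Nim products:
  4 * 1 = 4
  4 * 2 = 8
  4 * 4 = 6
  4 * 8 = 11
XOR them: 4 XOR 8 XOR 6 XOR 11 = 1.
Result: 4 * 15 = 1 (in Nim).

1


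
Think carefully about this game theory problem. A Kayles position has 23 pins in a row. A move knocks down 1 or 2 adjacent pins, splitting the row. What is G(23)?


Kayles: a move removes 1 or 2 adjacent pins from a contiguous row.
Removing pins from a row of k leaves two independent rows (a, b) with a + b = k - 1 (one pin) or a + b = k - 2 (two pins); an end removal gives a = 0.
By Sprague-Grundy, G(k) = mex{ G(a) XOR G(b) } over all these splits. G(0) = 0.
G(1): splits (0,0):0^0=0 -> mex({0}) = 1
G(2): splits (0,1):0^1=1 (0,0):0^0=0 -> mex({0, 1}) = 2
G(3): splits (0,2):0^2=2 (1,1):1^1=0 (0,1):0^1=1 -> mex({0, 1, 2}) = 3
G(4): splits (0,3):0^3=3 (1,2):1^2=3 (0,2):0^2=2 (1,1):1^1=0 -> mex({0, 2, 3}) = 1
G(5): splits (0,4):0^1=1 (1,3):1^3=2 (2,2):2^2=0 (0,3):0^3=3 (1,2):1^2=3 -> mex({0, 1, 2, 3}) = 4
G(6) = mex({0, 1, 2, 4}) = 3
G(7) = mex({0, 1, 3, 4, 5}) = 2
G(8) = mex({0, 2, 3, 5, 6}) = 1
G(9) = mex({0, 1, 2, 3, 6, 7}) = 4
G(10) = mex({0, 1, 3, 4, 5, 7}) = 2
G(11) = mex({0, 1, 2, 3, 4, 5}) = 6
G(12) = mex({0, 1, 2, 3, 5, 6, 7}) = 4
G(13) = mex({0, 2, 3, 4, 6, 7}) = 1
G(14) = mex({0, 1, 4, 5, 6, 7}) = 2
G(15) = mex({0, 1, 2, 3, 4, 5, 6}) = 7
G(16) = mex({0, 2, 3, 5, 6, 7}) = 1
G(17) = mex({0, 1, 2, 3, 5, 6, 7}) = 4
G(18) = mex({0, 1, 2, 4, 5, 6}) = 3
G(19) = mex({0, 1, 3, 4, 5, 7}) = 2
G(20) = mex({0, 2, 3, 4, 5, 6, 7}) = 1
G(21) = mex({0, 1, 2, 3, 5, 6, 7}) = 4
G(22) = mex({0, 1, 2, 3, 4, 5, 7}) = 6
G(23) = mex({0, 1, 2, 3, 4, 5, 6}) = 7
Therefore G(23) = 7.

7


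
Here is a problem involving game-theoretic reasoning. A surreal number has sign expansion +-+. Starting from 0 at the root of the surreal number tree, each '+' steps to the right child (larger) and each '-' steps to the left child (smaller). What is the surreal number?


Sign expansion: +-+
Rule: track bounds (lo, hi), initially (-inf, +inf). On '+', the current value becomes lo and we move to the simplest number in (value, hi): value + 1 if hi = +inf, otherwise the midpoint (value + hi)/2. On '-', the current value becomes hi and we move to value - 1 if lo = -inf, otherwise the midpoint (lo + value)/2.
Start at 0.
Step 1: sign = +, move right. Bounds: (0, +inf). Value = 1
Step 2: sign = -, move left. Bounds: (0, 1). Value = 1/2
Step 3: sign = +, move right. Bounds: (1/2, 1). Value = 3/4
The surreal number with sign expansion +-+ is 3/4.

3/4


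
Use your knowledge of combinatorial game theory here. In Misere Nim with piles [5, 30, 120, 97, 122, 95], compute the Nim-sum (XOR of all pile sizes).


We need the XOR (exclusive or) of all pile sizes.
After XOR-ing pile 1 (size 5): 0 XOR 5 = 5
After XOR-ing pile 2 (size 30): 5 XOR 30 = 27
After XOR-ing pile 3 (size 120): 27 XOR 120 = 99
After XOR-ing pile 4 (size 97): 99 XOR 97 = 2
After XOR-ing pile 5 (size 122): 2 XOR 122 = 120
After XOR-ing pile 6 (size 95): 120 XOR 95 = 39
The Nim-value of this position is 39.

39


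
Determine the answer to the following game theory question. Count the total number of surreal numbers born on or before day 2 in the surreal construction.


Day 0: {|} = 0 is born. Count = 1.
Day n: the number of surreal numbers born by day n is 2^(n+1) - 1.
By day 0: 2^1 - 1 = 1
By day 1: 2^2 - 1 = 3
By day 2: 2^3 - 1 = 7
By day 2: 7 surreal numbers.

7


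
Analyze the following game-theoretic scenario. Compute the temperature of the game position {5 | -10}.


The game is {5 | -10}, a switch {a | b} with numbers a > b.
Cooling {a | b} by t gives {a - t | b + t}, which stops being hot when a - t = b + t, i.e. at t = (a - b)/2. So the temperature of a switch is (a - b)/2.
Temperature = (Left option - Right option) / 2
= (5 - (-10)) / 2
= 15 / 2
= 15/2

15/2


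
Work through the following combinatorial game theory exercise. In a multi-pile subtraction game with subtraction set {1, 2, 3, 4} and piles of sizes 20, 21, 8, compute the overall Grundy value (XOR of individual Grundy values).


Subtraction set: {1, 2, 3, 4}
For this subtraction set, G(n) = n mod 5 (period = max + 1 = 5).
Pile 1 (size 20): G(20) = 20 mod 5 = 0
Pile 2 (size 21): G(21) = 21 mod 5 = 1
Pile 3 (size 8): G(8) = 8 mod 5 = 3
Total Grundy value = XOR of all: 0 XOR 1 XOR 3 = 2

2


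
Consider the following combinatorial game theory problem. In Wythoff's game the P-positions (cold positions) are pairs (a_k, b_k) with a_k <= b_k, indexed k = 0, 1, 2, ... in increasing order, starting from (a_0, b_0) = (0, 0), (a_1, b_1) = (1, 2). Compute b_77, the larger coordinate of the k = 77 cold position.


By Wythoff's theorem, a_k = floor(k * phi) and b_k = floor(k * phi^2) = a_k + k, where phi = (1 + sqrt(5))/2 is the golden ratio.
phi = (1 + sqrt(5))/2 = 1.618034
phi^2 = phi + 1 = 2.618034
k = 77
k * phi^2 = 77 * 2.618034 = 201.588617
b_77 = floor(k * phi^2) = 201 (check: a_77 + k = 124 + 77 = 201)

201


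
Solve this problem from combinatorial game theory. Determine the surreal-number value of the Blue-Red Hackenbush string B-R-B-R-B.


Edges (from ground): B-R-B-R-B
By Berlekamp's sign-expansion rule, a Blue-Red Hackenbush stalk has the value of the surreal number whose sign sequence is the edge sequence with B -> + and R -> -.
Sign sequence: +-+-+
Trace the sign expansion in the surreal number tree, starting from 0:
Edge 1: B (sign +) -> bounds (0, +inf), value = 1
Edge 2: R (sign -) -> bounds (0, 1), value = 1/2
Edge 3: B (sign +) -> bounds (1/2, 1), value = 3/4
Edge 4: R (sign -) -> bounds (1/2, 3/4), value = 5/8
Edge 5: B (sign +) -> bounds (5/8, 3/4), value = 11/16
Game value = 11/16

11/16


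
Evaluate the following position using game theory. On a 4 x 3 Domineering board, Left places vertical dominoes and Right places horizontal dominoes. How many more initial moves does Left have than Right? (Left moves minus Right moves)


Board is 4 x 3 (rows x cols).
Left (vertical) placements: (rows-1) * cols = 3 * 3 = 9
Right (horizontal) placements: rows * (cols-1) = 4 * 2 = 8
Advantage = Left - Right = 9 - 8 = 1

1


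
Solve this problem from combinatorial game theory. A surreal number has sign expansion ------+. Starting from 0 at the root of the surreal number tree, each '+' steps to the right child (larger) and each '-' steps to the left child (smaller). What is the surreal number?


Sign expansion: ------+
Rule: track bounds (lo, hi), initially (-inf, +inf). On '+', the current value becomes lo and we move to the simplest number in (value, hi): value + 1 if hi = +inf, otherwise the midpoint (value + hi)/2. On '-', the current value becomes hi and we move to value - 1 if lo = -inf, otherwise the midpoint (lo + value)/2.
Start at 0.
Step 1: sign = -, move left. Bounds: (-inf, 0). Value = -1
Step 2: sign = -, move left. Bounds: (-inf, -1). Value = -2
Step 3: sign = -, move left. Bounds: (-inf, -2). Value = -3
Step 4: sign = -, move left. Bounds: (-inf, -3). Value = -4
Step 5: sign = -, move left. Bounds: (-inf, -4). Value = -5
Step 6: sign = -, move left. Bounds: (-inf, -5). Value = -6
Step 7: sign = +, move right. Bounds: (-6, -5). Value = -11/2
The surreal number with sign expansion ------+ is -11/2.

-11/2


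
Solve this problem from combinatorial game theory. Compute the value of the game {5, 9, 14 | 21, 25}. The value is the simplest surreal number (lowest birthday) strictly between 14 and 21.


Left options: {5, 9, 14}, max = 14
Right options: {21, 25}, min = 21
All options are numbers and max(Left) < min(Right), so by the simplicity theorem the value is the simplest (earliest-born) number strictly between 14 and 21.
Integers 15 through 20 all lie strictly between 14 and 21.
Among integers, the simplest (lowest birthday = smallest |n|; 0 is born on day 0, +-n on day n) is 15.
No non-integer in the interval can be simpler: if x is a non-integer in the interval, then floor(x) or ceil(x) also lies in the interval (the interval contains an integer), and both are proper prefixes of x's sign expansion, i.e. born earlier. So the game value is 15.
Game value = 15

15


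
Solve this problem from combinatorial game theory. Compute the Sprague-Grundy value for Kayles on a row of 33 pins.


Kayles: a move removes 1 or 2 adjacent pins from a contiguous row.
Removing pins from a row of k leaves two independent rows (a, b) with a + b = k - 1 (one pin) or a + b = k - 2 (two pins); an end removal gives a = 0.
By Sprague-Grundy, G(k) = mex{ G(a) XOR G(b) } over all these splits. G(0) = 0.
G(1): splits (0,0):0^0=0 -> mex({0}) = 1
G(2): splits (0,1):0^1=1 (0,0):0^0=0 -> mex({0, 1}) = 2
G(3): splits (0,2):0^2=2 (1,1):1^1=0 (0,1):0^1=1 -> mex({0, 1, 2}) = 3
G(4): splits (0,3):0^3=3 (1,2):1^2=3 (0,2):0^2=2 (1,1):1^1=0 -> mex({0, 2, 3}) = 1
G(5): splits (0,4):0^1=1 (1,3):1^3=2 (2,2):2^2=0 (0,3):0^3=3 (1,2):1^2=3 -> mex({0, 1, 2, 3}) = 4
G(6) = mex({0, 1, 2, 4}) = 3
G(7) = mex({0, 1, 3, 4, 5}) = 2
G(8) = mex({0, 2, 3, 5, 6}) = 1
G(9) = mex({0, 1, 2, 3, 6, 7}) = 4
G(10) = mex({0, 1, 3, 4, 5, 7}) = 2
G(11) = mex({0, 1, 2, 3, 4, 5}) = 6
G(12) = mex({0, 1, 2, 3, 5, 6, 7}) = 4
G(13) = mex({0, 2, 3, 4, 6, 7}) = 1
G(14) = mex({0, 1, 4, 5, 6, 7}) = 2
G(15) = mex({0, 1, 2, 3, 4, 5, 6}) = 7
G(16) = mex({0, 2, 3, 5, 6, 7}) = 1
G(17) = mex({0, 1, 2, 3, 5, 6, 7}) = 4
G(18) = mex({0, 1, 2, 4, 5, 6}) = 3
G(19) = mex({0, 1, 3, 4, 5, 7}) = 2
G(20) = mex({0, 2, 3, 4, 5, 6, 7}) = 1
G(21) = mex({0, 1, 2, 3, 5, 6, 7}) = 4
G(22) = mex({0, 1, 2, 3, 4, 5, 7}) = 6
G(23) = mex({0, 1, 2, 3, 4, 5, 6}) = 7
G(24) = mex({0, 1, 2, 3, 5, 6, 7}) = 4
G(25) = mex({0, 2, 3, 4, 6, 7}) = 1
G(26) = mex({0, 1, 3, 4, 5, 6, 7}) = 2
G(27) = mex({0, 1, 2, 3, 4, 5, 6, 7}) = 8
G(28) = mex({0, 1, 2, 3, 4, 6, 7, 8}) = 5
G(29) = mex({0, 1, 2, 3, 5, 6, 7, 8, 9}) = 4
G(30) = mex({0, 1, 2, 3, 4, 5, 6, 9, 10}) = 7
G(31) = mex({0, 1, 3, 4, 5, 7, 10, 11}) = 2
G(32) = mex({0, 2, 3, 4, 5, 6, 7, 9, 11}) = 1
G(33) = mex({0, 1, 2, 3, 4, 5, 6, 7, 9, 12}) = 8
Therefore G(33) = 8.

8


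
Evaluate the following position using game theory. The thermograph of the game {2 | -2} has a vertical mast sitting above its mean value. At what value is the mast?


Game = {2 | -2}, a switch {a | b} with numbers a > b.
Its thermograph has left wall a - t and right wall b + t, which meet at t = (a - b)/2, where both equal (a + b)/2. So the mast (mean value) is at (a + b)/2.
Mean = (2 + (-2))/2 = 0/2 = 0

0


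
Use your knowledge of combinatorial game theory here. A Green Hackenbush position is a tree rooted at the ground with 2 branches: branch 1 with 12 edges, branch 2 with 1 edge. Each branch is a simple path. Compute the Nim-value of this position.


The tree has 2 branches from the ground vertex.
In Green Hackenbush, the Nim-value of a simple path of length k is k.
Branch 1: length 12, Nim-value = 12
Branch 2: length 1, Nim-value = 1
Total Nim-value = XOR of all branch values:
0 XOR 12 = 12
12 XOR 1 = 13
Nim-value of the tree = 13

13


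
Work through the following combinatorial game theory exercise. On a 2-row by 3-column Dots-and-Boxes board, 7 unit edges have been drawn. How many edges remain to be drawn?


Grid: 2 x 3 boxes, i.e. 3 rows and 4 columns of dots.
Horizontal edges: (rows + 1) * cols = 3 * 3 = 9
Vertical edges: rows * (cols + 1) = 2 * 4 = 8
Total edges: 9 + 8 = 17
Edges drawn: 7
Remaining: 17 - 7 = 10

10


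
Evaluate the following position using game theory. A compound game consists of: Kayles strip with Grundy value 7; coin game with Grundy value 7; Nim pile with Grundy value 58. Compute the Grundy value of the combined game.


By the Sprague-Grundy theorem, the Grundy value of a sum of games is the XOR of individual Grundy values.
Kayles strip: Grundy value = 7. Running XOR: 0 XOR 7 = 7
coin game: Grundy value = 7. Running XOR: 7 XOR 7 = 0
Nim pile: Grundy value = 58. Running XOR: 0 XOR 58 = 58
The combined Grundy value is 58.

58


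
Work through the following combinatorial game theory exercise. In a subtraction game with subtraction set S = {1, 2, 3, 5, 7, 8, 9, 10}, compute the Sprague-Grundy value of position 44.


The subtraction set is S = {1, 2, 3, 5, 7, 8, 9, 10}.
G(k) = mex{ G(k - s) : s in S, s <= k }. We compute iteratively: G(0) = 0.
G(1) = mex({0}) = 1
G(2) = mex({0, 1}) = 2
G(3) = mex({0, 1, 2}) = 3
G(4) = mex({1, 2, 3}) = 0
G(5) = mex({0, 2, 3}) = 1
G(6) = mex({0, 1, 3}) = 2
G(7) = mex({0, 1, 2}) = 3
G(8) = mex({0, 1, 2, 3}) = 4
G(9) = mex({0, 1, 2, 3, 4}) = 5
G(10) = mex({0, 1, 2, 3, 4, 5}) = 6
G(11) = mex({0, 1, 2, 3, 4, 5, 6}) = 7
G(12) = mex({0, 1, 2, 3, 5, 6, 7}) = 4
G(13) = mex({0, 1, 2, 3, 4, 6, 7}) = 5
G(14) = mex({0, 1, 2, 3, 4, 5, 7}) = 6
G(15) = mex({1, 2, 3, 4, 5, 6}) = 0
G(16) = mex({0, 2, 3, 4, 5, 6, 7}) = 1
G(17) = mex({0, 1, 3, 4, 5, 6}) = 2
G(18) = mex({0, 1, 2, 4, 5, 6, 7}) = 3
G(19) = mex({1, 2, 3, 4, 5, 6, 7}) = 0
G(20) = mex({0, 2, 3, 4, 5, 6, 7}) = 1
G(21) = mex({0, 1, 3, 4, 5, 6, 7}) = 2
G(22) = mex({0, 1, 2, 4, 5, 6}) = 3
G(23) = mex({0, 1, 2, 3, 5, 6}) = 4
G(24) = mex({0, 1, 2, 3, 4, 6}) = 5
Observe that G(15)..G(24) = 0, 1, 2, 3, 0, 1, 2, 3, 4, 5 repeats G(0)..G(9) = 0, 1, 2, 3, 0, 1, 2, 3, 4, 5.
For k >= max(S) = 10, G(k) is determined by the previous 10 values G(k-10)..G(k-1); a window of 10 consecutive values has recurred shifted by 15, so by induction G(k + 15) = G(k) for all k >= 0: the sequence is periodic from the start with period 15.
One period: G(0..14) = 0, 1, 2, 3, 0, 1, 2, 3, 4, 5, 6, 7, 4, 5, 6.
44 mod 15 = 14, so G(44) = G(14) = 6.

6


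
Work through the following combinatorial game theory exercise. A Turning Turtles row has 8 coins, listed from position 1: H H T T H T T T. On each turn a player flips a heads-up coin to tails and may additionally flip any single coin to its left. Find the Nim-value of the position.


Coins: H H T T H T T T
Key fact: a single head at position k behaves exactly like a Nim heap of size k (turning it to T and optionally flipping a coin at j < k corresponds to moving the heap from k to j, or to 0), and heads combine as a disjunctive sum (two heads at the same place would cancel, matching j XOR j = 0). So the Nim-value is the XOR of the 1-indexed positions of the heads.
Face-up positions (1-indexed): [1, 2, 5]
XOR 0 with 1: 0 XOR 1 = 1
XOR 1 with 2: 1 XOR 2 = 3
XOR 3 with 5: 3 XOR 5 = 6
Nim-value = 6

6


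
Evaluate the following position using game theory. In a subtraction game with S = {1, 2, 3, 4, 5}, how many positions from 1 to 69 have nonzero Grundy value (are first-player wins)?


Subtraction set S = {1, 2, 3, 4, 5}, so G(n) = n mod 6.
G(n) = 0 when n is a multiple of 6.
Multiples of 6 in [1, 69]: 11
N-positions (nonzero Grundy) = 69 - 11 = 58

58


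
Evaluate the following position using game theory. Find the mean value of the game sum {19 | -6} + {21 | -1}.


G1 = {19 | -6}, G2 = {21 | -1}
Each is a switch {a | b} with numbers a > b; its mean value is (a + b)/2, and mean value is additive over game sums: m(G1 + G2) = m(G1) + m(G2).
Mean of G1 = (19 + (-6))/2 = 13/2 = 13/2
Mean of G2 = (21 + (-1))/2 = 20/2 = 10
Mean of G1 + G2 = 13/2 + 10 = 33/2

33/2


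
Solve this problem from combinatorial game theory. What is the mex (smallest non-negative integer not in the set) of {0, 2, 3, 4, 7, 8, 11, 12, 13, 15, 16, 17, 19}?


Set = {0, 2, 3, 4, 7, 8, 11, 12, 13, 15, 16, 17, 19}
0 is in the set.
1 is NOT in the set. This is the mex.
mex = 1

1


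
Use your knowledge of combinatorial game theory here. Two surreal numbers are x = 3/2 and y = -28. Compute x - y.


x = 3/2, y = -28
Converting to common denominator: 2
x = 3/2, y = -56/2
x - y = 3/2 - -28 = 59/2

59/2


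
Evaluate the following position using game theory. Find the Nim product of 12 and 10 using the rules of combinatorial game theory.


Nim multiplication is bilinear over XOR: (u XOR v) * w = (u*w) XOR (v*w).
So we split each operand into its bit components and XOR the pairwise Nim products.
12 = 4 + 8 (as XOR of powers of 2).
10 = 2 + 8 (as XOR of powers of 2).
Using the standard Nim-product table on single bits:
  2*2 = 3,   2*4 = 8,   2*8 = 12,
  4*4 = 6,   4*8 = 11,  8*8 = 13,
and  1*x = x (identity), k*l = l*k (commutative).
Pairwise Nim products:
  4 * 2 = 8
  4 * 8 = 11
  8 * 2 = 12
  8 * 8 = 13
XOR them: 8 XOR 11 XOR 12 XOR 13 = 2.
Result: 12 * 10 = 2 (in Nim).

2


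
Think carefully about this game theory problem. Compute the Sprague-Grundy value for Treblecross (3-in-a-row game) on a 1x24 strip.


Treblecross: place X on empty cells; 3-in-a-row wins.
Playing within two cells of an existing X lets the opponent win at once, so sensible play treats the cells i-2..i+2 around each X as dead. The player left with no safe cell loses, so this is a normal-play take-away game on strips of safe cells.
Placing X at cell i (0-indexed) of a strip of k safe cells leaves independent strips of sizes max(0, i-2) and max(0, k-i-3). Hence G(k) = mex{ G(max(0,i-2)) XOR G(max(0,k-i-3)) : 0 <= i < k }, with G(0) = 0.
G(1): splits (0,0):0^0=0 -> mex({0}) = 1
G(2): splits (0,0):0^0=0 -> mex({0}) = 1
G(3): splits (0,0):0^0=0 -> mex({0}) = 1
G(4): splits (0,1):0^1=1 (0,0):0^0=0 -> mex({0, 1}) = 2
G(5): splits (0,2):0^1=1 (0,1):0^1=1 (0,0):0^0=0 -> mex({0, 1}) = 2
G(6) = mex({1}) = 0
G(7) = mex({0, 1, 2}) = 3
G(8) = mex({0, 1, 2}) = 3
G(9) = mex({0, 2}) = 1
G(10) = mex({0, 2, 3}) = 1
G(11) = mex({0, 3}) = 1
G(12) = mex({1, 3}) = 0
G(13) = mex({0, 1, 2, 3}) = 4
G(14) = mex({0, 1, 2}) = 3
G(15) = mex({0, 1, 2}) = 3
G(16) = mex({0, 1, 2, 4}) = 3
G(17) = mex({0, 1, 3, 4}) = 2
G(18) = mex({0, 1, 3, 4}) = 2
G(19) = mex({0, 1, 3, 5}) = 2
G(20) = mex({0, 1, 2, 3, 5}) = 4
G(21) = mex({0, 1, 2, 3, 5}) = 4
G(22) = mex({1, 2, 6}) = 0
G(23) = mex({0, 1, 2, 3, 4, 6}) = 5
G(24) = mex({0, 1, 2, 3, 4}) = 5
Therefore G(24) = 5.

5


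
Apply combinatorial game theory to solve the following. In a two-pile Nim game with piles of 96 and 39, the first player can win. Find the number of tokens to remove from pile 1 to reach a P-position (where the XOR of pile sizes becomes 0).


Piles: 96 and 39
Current XOR: 96 XOR 39 = 71 (non-zero, so this is an N-position).
To make the XOR zero, we need to find a move that balances the piles.
For pile 1 (size 96): target = 96 XOR 71 = 39
We reduce pile 1 from 96 to 39.
Tokens removed: 96 - 39 = 57
Verification: 39 XOR 39 = 0

57


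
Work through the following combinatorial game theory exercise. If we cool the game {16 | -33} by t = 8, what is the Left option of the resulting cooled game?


Original game: {16 | -33} (a switch {a | b} with a > b).
Cooling by t (for t below the temperature (a - b)/2 = 49/2) taxes each move by t: {a | b} cooled by t is {a - t | b + t}.
Cooling amount: t = 8
Cooled Left option: 16 - 8 = 8
Cooled Right option: -33 + 8 = -25
Cooled game: {8 | -25}
Left option = 8

8
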